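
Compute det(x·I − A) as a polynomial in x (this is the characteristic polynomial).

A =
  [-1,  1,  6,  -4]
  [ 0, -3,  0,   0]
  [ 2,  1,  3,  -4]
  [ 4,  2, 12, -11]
x^4 + 12*x^3 + 54*x^2 + 108*x + 81

Expanding det(x·I − A) (e.g. by cofactor expansion or by noting that A is similar to its Jordan form J, which has the same characteristic polynomial as A) gives
  χ_A(x) = x^4 + 12*x^3 + 54*x^2 + 108*x + 81
which factors as (x + 3)^4. The eigenvalues (with algebraic multiplicities) are λ = -3 with multiplicity 4.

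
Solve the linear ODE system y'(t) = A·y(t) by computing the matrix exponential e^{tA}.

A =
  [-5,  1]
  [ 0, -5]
e^{tA} =
  [exp(-5*t), t*exp(-5*t)]
  [0, exp(-5*t)]

Strategy: write A = P · J · P⁻¹ where J is a Jordan canonical form, so e^{tA} = P · e^{tJ} · P⁻¹, and e^{tJ} can be computed block-by-block.

A has Jordan form
J =
  [-5,  1]
  [ 0, -5]
(up to reordering of blocks).

Per-block formulas:
  For a 2×2 Jordan block J_2(-5): exp(t · J_2(-5)) = e^(-5t)·(I + t·N), where N is the 2×2 nilpotent shift.

After assembling e^{tJ} and conjugating by P, we get:

e^{tA} =
  [exp(-5*t), t*exp(-5*t)]
  [0, exp(-5*t)]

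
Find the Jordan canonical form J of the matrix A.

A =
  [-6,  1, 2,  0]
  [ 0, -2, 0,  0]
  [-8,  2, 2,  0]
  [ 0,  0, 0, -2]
J_2(-2) ⊕ J_1(-2) ⊕ J_1(-2)

The characteristic polynomial is
  det(x·I − A) = x^4 + 8*x^3 + 24*x^2 + 32*x + 16 = (x + 2)^4

Eigenvalues and multiplicities (the geometric multiplicity of λ is n − rank(A − λI), which equals the number of Jordan blocks for λ):
  λ = -2: algebraic multiplicity = 4, geometric multiplicity = 3

Determining the block sizes for each eigenvalue:
  λ = -2: 3 blocks summing to 4 forces exactly one block of size 2 and the rest size 1 → block sizes [2, 1, 1]

Assembling the blocks gives a Jordan form
J =
  [-2,  1,  0,  0]
  [ 0, -2,  0,  0]
  [ 0,  0, -2,  0]
  [ 0,  0,  0, -2]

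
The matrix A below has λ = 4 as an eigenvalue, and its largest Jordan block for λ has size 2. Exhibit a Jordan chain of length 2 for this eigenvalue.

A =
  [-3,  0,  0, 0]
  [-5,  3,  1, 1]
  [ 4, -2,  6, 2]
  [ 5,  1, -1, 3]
A Jordan chain for λ = 4 of length 2:
v_1 = (0, -1, -2, 1)ᵀ
v_2 = (0, 1, 0, 0)ᵀ

Let N = A − (4)·I. We want v_2 with N^2 v_2 = 0 but N^1 v_2 ≠ 0; then v_{j-1} := N · v_j for j = 2, …, 2.

Pick v_2 = (0, 1, 0, 0)ᵀ.
Then v_1 = N · v_2 = (0, -1, -2, 1)ᵀ.

Sanity check: (A − (4)·I) v_1 = (0, 0, 0, 0)ᵀ = 0. ✓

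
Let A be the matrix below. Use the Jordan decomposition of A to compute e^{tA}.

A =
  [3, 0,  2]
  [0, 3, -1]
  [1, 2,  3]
e^{tA} =
  [t^2*exp(3*t) + exp(3*t), 2*t^2*exp(3*t), 2*t*exp(3*t)]
  [-t^2*exp(3*t)/2, -t^2*exp(3*t) + exp(3*t), -t*exp(3*t)]
  [t*exp(3*t), 2*t*exp(3*t), exp(3*t)]

Strategy: write A = P · J · P⁻¹ where J is a Jordan canonical form, so e^{tA} = P · e^{tJ} · P⁻¹, and e^{tJ} can be computed block-by-block.

A has Jordan form
J =
  [3, 1, 0]
  [0, 3, 1]
  [0, 0, 3]
(up to reordering of blocks).

Per-block formulas:
  For a 3×3 Jordan block J_3(3): exp(t · J_3(3)) = e^(3t)·(I + t·N + (t^2/2)·N^2), where N is the 3×3 nilpotent shift.

After assembling e^{tJ} and conjugating by P, we get:

e^{tA} =
  [t^2*exp(3*t) + exp(3*t), 2*t^2*exp(3*t), 2*t*exp(3*t)]
  [-t^2*exp(3*t)/2, -t^2*exp(3*t) + exp(3*t), -t*exp(3*t)]
  [t*exp(3*t), 2*t*exp(3*t), exp(3*t)]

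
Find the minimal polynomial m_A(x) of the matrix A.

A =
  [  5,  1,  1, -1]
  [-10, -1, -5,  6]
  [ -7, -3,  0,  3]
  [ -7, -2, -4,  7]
x^4 - 11*x^3 + 42*x^2 - 68*x + 40

The characteristic polynomial is χ_A(x) = (x - 5)*(x - 2)^3, so the eigenvalues are known. The minimal polynomial is
  m_A(x) = Π_λ (x − λ)^{k_λ}
where k_λ is the size of the *largest* Jordan block for λ (equivalently, the smallest k with (A − λI)^k v = 0 for every generalised eigenvector v of λ).

  λ = 2: largest Jordan block has size 3, contributing (x − 2)^3
  λ = 5: largest Jordan block has size 1, contributing (x − 5)

So m_A(x) = (x - 5)*(x - 2)^3 = x^4 - 11*x^3 + 42*x^2 - 68*x + 40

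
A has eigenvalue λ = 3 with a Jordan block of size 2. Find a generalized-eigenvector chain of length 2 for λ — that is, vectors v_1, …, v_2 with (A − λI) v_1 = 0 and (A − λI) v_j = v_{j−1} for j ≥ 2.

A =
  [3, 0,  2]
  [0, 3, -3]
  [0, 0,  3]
A Jordan chain for λ = 3 of length 2:
v_1 = (2, -3, 0)ᵀ
v_2 = (0, 0, 1)ᵀ

Let N = A − (3)·I. We want v_2 with N^2 v_2 = 0 but N^1 v_2 ≠ 0; then v_{j-1} := N · v_j for j = 2, …, 2.

Pick v_2 = (0, 0, 1)ᵀ.
Then v_1 = N · v_2 = (2, -3, 0)ᵀ.

Sanity check: (A − (3)·I) v_1 = (0, 0, 0)ᵀ = 0. ✓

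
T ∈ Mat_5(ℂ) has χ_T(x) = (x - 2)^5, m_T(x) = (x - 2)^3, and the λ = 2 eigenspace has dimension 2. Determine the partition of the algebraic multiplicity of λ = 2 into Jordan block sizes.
Block sizes for λ = 2: [3, 2]

Step 1 — from the characteristic polynomial, algebraic multiplicity of λ = 2 is 5. From dim ker(T − (2)·I) = 2, there are exactly 2 Jordan blocks for λ = 2.
Step 2 — from the minimal polynomial, the factor (x − 2)^3 tells us the largest block for λ = 2 has size 3.
Step 3 — with total size 5, 2 blocks, and largest block 3, the block sizes (in nonincreasing order) are [3, 2].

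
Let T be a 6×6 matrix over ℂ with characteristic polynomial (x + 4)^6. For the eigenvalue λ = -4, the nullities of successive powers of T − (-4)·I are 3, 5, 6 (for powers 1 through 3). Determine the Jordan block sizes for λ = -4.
Block sizes for λ = -4: [3, 2, 1]

From the dimensions of kernels of powers, the number of Jordan blocks of size at least j is d_j − d_{j−1} where d_j = dim ker(N^j) (with d_0 = 0). Computing the differences gives [3, 2, 1].
The number of blocks of size exactly k is (#blocks of size ≥ k) − (#blocks of size ≥ k + 1), so the partition is: 1 block(s) of size 1, 1 block(s) of size 2, 1 block(s) of size 3.
In nonincreasing order the block sizes are [3, 2, 1].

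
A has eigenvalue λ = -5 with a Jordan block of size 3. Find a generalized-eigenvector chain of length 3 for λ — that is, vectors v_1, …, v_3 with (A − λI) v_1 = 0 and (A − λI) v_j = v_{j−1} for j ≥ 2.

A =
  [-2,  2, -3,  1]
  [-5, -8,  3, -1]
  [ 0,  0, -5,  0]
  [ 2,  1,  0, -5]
A Jordan chain for λ = -5 of length 3:
v_1 = (1, -2, 0, 1)ᵀ
v_2 = (3, -5, 0, 2)ᵀ
v_3 = (1, 0, 0, 0)ᵀ

Let N = A − (-5)·I. We want v_3 with N^3 v_3 = 0 but N^2 v_3 ≠ 0; then v_{j-1} := N · v_j for j = 3, …, 2.

Pick v_3 = (1, 0, 0, 0)ᵀ.
Then v_2 = N · v_3 = (3, -5, 0, 2)ᵀ.
Then v_1 = N · v_2 = (1, -2, 0, 1)ᵀ.

Sanity check: (A − (-5)·I) v_1 = (0, 0, 0, 0)ᵀ = 0. ✓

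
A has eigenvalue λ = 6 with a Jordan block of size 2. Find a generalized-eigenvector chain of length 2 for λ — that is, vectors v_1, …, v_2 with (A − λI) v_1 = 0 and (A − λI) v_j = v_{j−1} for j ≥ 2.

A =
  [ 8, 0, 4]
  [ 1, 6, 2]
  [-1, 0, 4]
A Jordan chain for λ = 6 of length 2:
v_1 = (2, 1, -1)ᵀ
v_2 = (1, 0, 0)ᵀ

Let N = A − (6)·I. We want v_2 with N^2 v_2 = 0 but N^1 v_2 ≠ 0; then v_{j-1} := N · v_j for j = 2, …, 2.

Pick v_2 = (1, 0, 0)ᵀ.
Then v_1 = N · v_2 = (2, 1, -1)ᵀ.

Sanity check: (A − (6)·I) v_1 = (0, 0, 0)ᵀ = 0. ✓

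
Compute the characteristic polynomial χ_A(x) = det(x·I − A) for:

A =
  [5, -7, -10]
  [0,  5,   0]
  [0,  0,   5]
x^3 - 15*x^2 + 75*x - 125

Expanding det(x·I − A) (e.g. by cofactor expansion or by noting that A is similar to its Jordan form J, which has the same characteristic polynomial as A) gives
  χ_A(x) = x^3 - 15*x^2 + 75*x - 125
which factors as (x - 5)^3. The eigenvalues (with algebraic multiplicities) are λ = 5 with multiplicity 3.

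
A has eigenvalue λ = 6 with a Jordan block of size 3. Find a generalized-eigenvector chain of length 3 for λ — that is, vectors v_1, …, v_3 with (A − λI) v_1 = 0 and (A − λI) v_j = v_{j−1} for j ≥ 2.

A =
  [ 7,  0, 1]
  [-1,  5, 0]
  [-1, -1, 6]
A Jordan chain for λ = 6 of length 3:
v_1 = (-1, 1, 1)ᵀ
v_2 = (0, -1, -1)ᵀ
v_3 = (0, 1, 0)ᵀ

Let N = A − (6)·I. We want v_3 with N^3 v_3 = 0 but N^2 v_3 ≠ 0; then v_{j-1} := N · v_j for j = 3, …, 2.

Pick v_3 = (0, 1, 0)ᵀ.
Then v_2 = N · v_3 = (0, -1, -1)ᵀ.
Then v_1 = N · v_2 = (-1, 1, 1)ᵀ.

Sanity check: (A − (6)·I) v_1 = (0, 0, 0)ᵀ = 0. ✓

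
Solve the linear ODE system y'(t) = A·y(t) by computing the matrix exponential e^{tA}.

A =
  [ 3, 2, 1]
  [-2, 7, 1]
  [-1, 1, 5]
e^{tA} =
  [-t^2*exp(5*t)/2 - 2*t*exp(5*t) + exp(5*t), t^2*exp(5*t)/2 + 2*t*exp(5*t), t*exp(5*t)]
  [-t^2*exp(5*t)/2 - 2*t*exp(5*t), t^2*exp(5*t)/2 + 2*t*exp(5*t) + exp(5*t), t*exp(5*t)]
  [-t*exp(5*t), t*exp(5*t), exp(5*t)]

Strategy: write A = P · J · P⁻¹ where J is a Jordan canonical form, so e^{tA} = P · e^{tJ} · P⁻¹, and e^{tJ} can be computed block-by-block.

A has Jordan form
J =
  [5, 1, 0]
  [0, 5, 1]
  [0, 0, 5]
(up to reordering of blocks).

Per-block formulas:
  For a 3×3 Jordan block J_3(5): exp(t · J_3(5)) = e^(5t)·(I + t·N + (t^2/2)·N^2), where N is the 3×3 nilpotent shift.

After assembling e^{tJ} and conjugating by P, we get:

e^{tA} =
  [-t^2*exp(5*t)/2 - 2*t*exp(5*t) + exp(5*t), t^2*exp(5*t)/2 + 2*t*exp(5*t), t*exp(5*t)]
  [-t^2*exp(5*t)/2 - 2*t*exp(5*t), t^2*exp(5*t)/2 + 2*t*exp(5*t) + exp(5*t), t*exp(5*t)]
  [-t*exp(5*t), t*exp(5*t), exp(5*t)]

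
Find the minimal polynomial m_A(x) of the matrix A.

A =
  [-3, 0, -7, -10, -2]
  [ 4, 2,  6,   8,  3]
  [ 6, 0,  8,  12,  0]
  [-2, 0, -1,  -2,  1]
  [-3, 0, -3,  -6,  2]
x^3 - 3*x^2 + 4

The characteristic polynomial is χ_A(x) = (x - 2)^4*(x + 1), so the eigenvalues are known. The minimal polynomial is
  m_A(x) = Π_λ (x − λ)^{k_λ}
where k_λ is the size of the *largest* Jordan block for λ (equivalently, the smallest k with (A − λI)^k v = 0 for every generalised eigenvector v of λ).

  λ = -1: largest Jordan block has size 1, contributing (x + 1)
  λ = 2: largest Jordan block has size 2, contributing (x − 2)^2

So m_A(x) = (x - 2)^2*(x + 1) = x^3 - 3*x^2 + 4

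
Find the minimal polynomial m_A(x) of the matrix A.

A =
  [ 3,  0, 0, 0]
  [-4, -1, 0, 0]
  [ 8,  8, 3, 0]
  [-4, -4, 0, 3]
x^2 - 2*x - 3

The characteristic polynomial is χ_A(x) = (x - 3)^3*(x + 1), so the eigenvalues are known. The minimal polynomial is
  m_A(x) = Π_λ (x − λ)^{k_λ}
where k_λ is the size of the *largest* Jordan block for λ (equivalently, the smallest k with (A − λI)^k v = 0 for every generalised eigenvector v of λ).

  λ = -1: largest Jordan block has size 1, contributing (x + 1)
  λ = 3: largest Jordan block has size 1, contributing (x − 3)

So m_A(x) = (x - 3)*(x + 1) = x^2 - 2*x - 3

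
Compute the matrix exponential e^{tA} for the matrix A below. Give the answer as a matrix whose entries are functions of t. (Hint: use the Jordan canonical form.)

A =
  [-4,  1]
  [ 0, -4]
e^{tA} =
  [exp(-4*t), t*exp(-4*t)]
  [0, exp(-4*t)]

Strategy: write A = P · J · P⁻¹ where J is a Jordan canonical form, so e^{tA} = P · e^{tJ} · P⁻¹, and e^{tJ} can be computed block-by-block.

A has Jordan form
J =
  [-4,  1]
  [ 0, -4]
(up to reordering of blocks).

Per-block formulas:
  For a 2×2 Jordan block J_2(-4): exp(t · J_2(-4)) = e^(-4t)·(I + t·N), where N is the 2×2 nilpotent shift.

After assembling e^{tJ} and conjugating by P, we get:

e^{tA} =
  [exp(-4*t), t*exp(-4*t)]
  [0, exp(-4*t)]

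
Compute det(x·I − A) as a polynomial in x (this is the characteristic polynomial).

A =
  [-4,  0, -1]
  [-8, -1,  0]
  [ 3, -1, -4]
x^3 + 9*x^2 + 27*x + 27

Expanding det(x·I − A) (e.g. by cofactor expansion or by noting that A is similar to its Jordan form J, which has the same characteristic polynomial as A) gives
  χ_A(x) = x^3 + 9*x^2 + 27*x + 27
which factors as (x + 3)^3. The eigenvalues (with algebraic multiplicities) are λ = -3 with multiplicity 3.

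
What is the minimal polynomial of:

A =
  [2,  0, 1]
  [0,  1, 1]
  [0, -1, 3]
x^3 - 6*x^2 + 12*x - 8

The characteristic polynomial is χ_A(x) = (x - 2)^3, so the eigenvalues are known. The minimal polynomial is
  m_A(x) = Π_λ (x − λ)^{k_λ}
where k_λ is the size of the *largest* Jordan block for λ (equivalently, the smallest k with (A − λI)^k v = 0 for every generalised eigenvector v of λ).

  λ = 2: largest Jordan block has size 3, contributing (x − 2)^3

So m_A(x) = (x - 2)^3 = x^3 - 6*x^2 + 12*x - 8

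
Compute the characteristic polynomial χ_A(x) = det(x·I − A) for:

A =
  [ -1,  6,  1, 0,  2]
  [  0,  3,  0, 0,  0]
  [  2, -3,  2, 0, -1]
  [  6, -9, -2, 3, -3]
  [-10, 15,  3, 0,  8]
x^5 - 15*x^4 + 90*x^3 - 270*x^2 + 405*x - 243

Expanding det(x·I − A) (e.g. by cofactor expansion or by noting that A is similar to its Jordan form J, which has the same characteristic polynomial as A) gives
  χ_A(x) = x^5 - 15*x^4 + 90*x^3 - 270*x^2 + 405*x - 243
which factors as (x - 3)^5. The eigenvalues (with algebraic multiplicities) are λ = 3 with multiplicity 5.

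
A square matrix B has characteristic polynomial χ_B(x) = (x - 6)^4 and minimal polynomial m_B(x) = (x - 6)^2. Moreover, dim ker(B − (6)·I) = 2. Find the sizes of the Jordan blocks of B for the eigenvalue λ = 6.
Block sizes for λ = 6: [2, 2]

Step 1 — from the characteristic polynomial, algebraic multiplicity of λ = 6 is 4. From dim ker(B − (6)·I) = 2, there are exactly 2 Jordan blocks for λ = 6.
Step 2 — from the minimal polynomial, the factor (x − 6)^2 tells us the largest block for λ = 6 has size 2.
Step 3 — with total size 4, 2 blocks, and largest block 2, the block sizes (in nonincreasing order) are [2, 2].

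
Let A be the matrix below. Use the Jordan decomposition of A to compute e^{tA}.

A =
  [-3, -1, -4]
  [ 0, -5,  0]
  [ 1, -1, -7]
e^{tA} =
  [2*t*exp(-5*t) + exp(-5*t), t^2*exp(-5*t) - t*exp(-5*t), -4*t*exp(-5*t)]
  [0, exp(-5*t), 0]
  [t*exp(-5*t), t^2*exp(-5*t)/2 - t*exp(-5*t), -2*t*exp(-5*t) + exp(-5*t)]

Strategy: write A = P · J · P⁻¹ where J is a Jordan canonical form, so e^{tA} = P · e^{tJ} · P⁻¹, and e^{tJ} can be computed block-by-block.

A has Jordan form
J =
  [-5,  1,  0]
  [ 0, -5,  1]
  [ 0,  0, -5]
(up to reordering of blocks).

Per-block formulas:
  For a 3×3 Jordan block J_3(-5): exp(t · J_3(-5)) = e^(-5t)·(I + t·N + (t^2/2)·N^2), where N is the 3×3 nilpotent shift.

After assembling e^{tJ} and conjugating by P, we get:

e^{tA} =
  [2*t*exp(-5*t) + exp(-5*t), t^2*exp(-5*t) - t*exp(-5*t), -4*t*exp(-5*t)]
  [0, exp(-5*t), 0]
  [t*exp(-5*t), t^2*exp(-5*t)/2 - t*exp(-5*t), -2*t*exp(-5*t) + exp(-5*t)]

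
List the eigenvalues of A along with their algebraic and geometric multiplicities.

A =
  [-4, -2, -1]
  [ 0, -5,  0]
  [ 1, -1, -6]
λ = -5: alg = 3, geom = 1

Step 1 — factor the characteristic polynomial to read off the algebraic multiplicities:
  χ_A(x) = (x + 5)^3

Step 2 — compute geometric multiplicities via the rank-nullity identity g(λ) = n − rank(A − λI):
  rank(A − (-5)·I) = 2, so dim ker(A − (-5)·I) = n − 2 = 1

Summary:
  λ = -5: algebraic multiplicity = 3, geometric multiplicity = 1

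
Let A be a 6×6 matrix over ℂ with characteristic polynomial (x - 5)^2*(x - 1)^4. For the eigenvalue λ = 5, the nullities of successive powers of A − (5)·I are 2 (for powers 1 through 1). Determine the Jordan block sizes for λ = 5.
Block sizes for λ = 5: [1, 1]

From the dimensions of kernels of powers, the number of Jordan blocks of size at least j is d_j − d_{j−1} where d_j = dim ker(N^j) (with d_0 = 0). Computing the differences gives [2].
The number of blocks of size exactly k is (#blocks of size ≥ k) − (#blocks of size ≥ k + 1), so the partition is: 2 block(s) of size 1.
In nonincreasing order the block sizes are [1, 1].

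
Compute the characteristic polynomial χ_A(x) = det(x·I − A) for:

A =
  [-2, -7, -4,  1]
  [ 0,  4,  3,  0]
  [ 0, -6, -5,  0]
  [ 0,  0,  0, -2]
x^4 + 5*x^3 + 6*x^2 - 4*x - 8

Expanding det(x·I − A) (e.g. by cofactor expansion or by noting that A is similar to its Jordan form J, which has the same characteristic polynomial as A) gives
  χ_A(x) = x^4 + 5*x^3 + 6*x^2 - 4*x - 8
which factors as (x - 1)*(x + 2)^3. The eigenvalues (with algebraic multiplicities) are λ = -2 with multiplicity 3, λ = 1 with multiplicity 1.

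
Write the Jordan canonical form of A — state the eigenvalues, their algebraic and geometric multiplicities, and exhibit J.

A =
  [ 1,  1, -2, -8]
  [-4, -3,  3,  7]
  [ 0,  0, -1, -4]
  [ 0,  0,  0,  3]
J_3(-1) ⊕ J_1(3)

The characteristic polynomial is
  det(x·I − A) = x^4 - 6*x^2 - 8*x - 3 = (x - 3)*(x + 1)^3

Eigenvalues and multiplicities (the geometric multiplicity of λ is n − rank(A − λI), which equals the number of Jordan blocks for λ):
  λ = -1: algebraic multiplicity = 3, geometric multiplicity = 1
  λ = 3: algebraic multiplicity = 1, geometric multiplicity = 1

Determining the block sizes for each eigenvalue:
  λ = -1: one block (gm = 1), so the single block has size am = 3 → block sizes [3]
  λ = 3: one block (gm = 1), so the single block has size am = 1 → block sizes [1]

Assembling the blocks gives a Jordan form
J =
  [-1,  1,  0, 0]
  [ 0, -1,  1, 0]
  [ 0,  0, -1, 0]
  [ 0,  0,  0, 3]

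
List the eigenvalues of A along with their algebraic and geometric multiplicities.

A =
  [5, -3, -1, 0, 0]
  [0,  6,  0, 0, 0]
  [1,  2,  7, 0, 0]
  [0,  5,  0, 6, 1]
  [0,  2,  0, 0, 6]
λ = 6: alg = 5, geom = 2

Step 1 — factor the characteristic polynomial to read off the algebraic multiplicities:
  χ_A(x) = (x - 6)^5

Step 2 — compute geometric multiplicities via the rank-nullity identity g(λ) = n − rank(A − λI):
  rank(A − (6)·I) = 3, so dim ker(A − (6)·I) = n − 3 = 2

Summary:
  λ = 6: algebraic multiplicity = 5, geometric multiplicity = 2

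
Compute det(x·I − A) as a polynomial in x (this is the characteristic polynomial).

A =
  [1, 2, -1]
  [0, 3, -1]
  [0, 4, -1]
x^3 - 3*x^2 + 3*x - 1

Expanding det(x·I − A) (e.g. by cofactor expansion or by noting that A is similar to its Jordan form J, which has the same characteristic polynomial as A) gives
  χ_A(x) = x^3 - 3*x^2 + 3*x - 1
which factors as (x - 1)^3. The eigenvalues (with algebraic multiplicities) are λ = 1 with multiplicity 3.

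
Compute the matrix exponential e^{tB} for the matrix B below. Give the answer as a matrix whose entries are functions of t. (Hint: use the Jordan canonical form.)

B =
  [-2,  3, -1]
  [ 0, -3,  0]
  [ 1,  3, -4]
e^{tB} =
  [t*exp(-3*t) + exp(-3*t), 3*t*exp(-3*t), -t*exp(-3*t)]
  [0, exp(-3*t), 0]
  [t*exp(-3*t), 3*t*exp(-3*t), -t*exp(-3*t) + exp(-3*t)]

Strategy: write B = P · J · P⁻¹ where J is a Jordan canonical form, so e^{tB} = P · e^{tJ} · P⁻¹, and e^{tJ} can be computed block-by-block.

B has Jordan form
J =
  [-3,  1,  0]
  [ 0, -3,  0]
  [ 0,  0, -3]
(up to reordering of blocks).

Per-block formulas:
  For a 2×2 Jordan block J_2(-3): exp(t · J_2(-3)) = e^(-3t)·(I + t·N), where N is the 2×2 nilpotent shift.
  For a 1×1 block at λ = -3: exp(t · [-3]) = [e^(-3t)].

After assembling e^{tJ} and conjugating by P, we get:

e^{tB} =
  [t*exp(-3*t) + exp(-3*t), 3*t*exp(-3*t), -t*exp(-3*t)]
  [0, exp(-3*t), 0]
  [t*exp(-3*t), 3*t*exp(-3*t), -t*exp(-3*t) + exp(-3*t)]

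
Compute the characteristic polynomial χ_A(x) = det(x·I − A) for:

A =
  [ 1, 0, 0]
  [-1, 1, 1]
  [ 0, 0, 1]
x^3 - 3*x^2 + 3*x - 1

Expanding det(x·I − A) (e.g. by cofactor expansion or by noting that A is similar to its Jordan form J, which has the same characteristic polynomial as A) gives
  χ_A(x) = x^3 - 3*x^2 + 3*x - 1
which factors as (x - 1)^3. The eigenvalues (with algebraic multiplicities) are λ = 1 with multiplicity 3.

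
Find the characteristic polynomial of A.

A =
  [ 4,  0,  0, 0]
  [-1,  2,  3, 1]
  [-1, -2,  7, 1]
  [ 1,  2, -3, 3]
x^4 - 16*x^3 + 96*x^2 - 256*x + 256

Expanding det(x·I − A) (e.g. by cofactor expansion or by noting that A is similar to its Jordan form J, which has the same characteristic polynomial as A) gives
  χ_A(x) = x^4 - 16*x^3 + 96*x^2 - 256*x + 256
which factors as (x - 4)^4. The eigenvalues (with algebraic multiplicities) are λ = 4 with multiplicity 4.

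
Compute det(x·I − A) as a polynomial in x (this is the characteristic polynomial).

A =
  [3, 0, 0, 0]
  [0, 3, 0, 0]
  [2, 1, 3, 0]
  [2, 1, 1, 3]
x^4 - 12*x^3 + 54*x^2 - 108*x + 81

Expanding det(x·I − A) (e.g. by cofactor expansion or by noting that A is similar to its Jordan form J, which has the same characteristic polynomial as A) gives
  χ_A(x) = x^4 - 12*x^3 + 54*x^2 - 108*x + 81
which factors as (x - 3)^4. The eigenvalues (with algebraic multiplicities) are λ = 3 with multiplicity 4.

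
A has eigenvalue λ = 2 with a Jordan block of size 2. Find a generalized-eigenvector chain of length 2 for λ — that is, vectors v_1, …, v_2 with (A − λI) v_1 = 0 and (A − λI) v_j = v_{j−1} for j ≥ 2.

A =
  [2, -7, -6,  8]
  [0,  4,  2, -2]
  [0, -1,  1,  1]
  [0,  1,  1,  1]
A Jordan chain for λ = 2 of length 2:
v_1 = (-7, 2, -1, 1)ᵀ
v_2 = (0, 1, 0, 0)ᵀ

Let N = A − (2)·I. We want v_2 with N^2 v_2 = 0 but N^1 v_2 ≠ 0; then v_{j-1} := N · v_j for j = 2, …, 2.

Pick v_2 = (0, 1, 0, 0)ᵀ.
Then v_1 = N · v_2 = (-7, 2, -1, 1)ᵀ.

Sanity check: (A − (2)·I) v_1 = (0, 0, 0, 0)ᵀ = 0. ✓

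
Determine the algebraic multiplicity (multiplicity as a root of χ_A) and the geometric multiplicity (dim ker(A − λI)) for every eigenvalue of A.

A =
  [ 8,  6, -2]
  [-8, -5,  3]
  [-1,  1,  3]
λ = 2: alg = 3, geom = 1

Step 1 — factor the characteristic polynomial to read off the algebraic multiplicities:
  χ_A(x) = (x - 2)^3

Step 2 — compute geometric multiplicities via the rank-nullity identity g(λ) = n − rank(A − λI):
  rank(A − (2)·I) = 2, so dim ker(A − (2)·I) = n − 2 = 1

Summary:
  λ = 2: algebraic multiplicity = 3, geometric multiplicity = 1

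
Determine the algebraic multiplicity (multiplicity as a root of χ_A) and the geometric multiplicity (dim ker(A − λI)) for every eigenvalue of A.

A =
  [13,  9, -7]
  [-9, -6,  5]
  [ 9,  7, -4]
λ = 1: alg = 3, geom = 1

Step 1 — factor the characteristic polynomial to read off the algebraic multiplicities:
  χ_A(x) = (x - 1)^3

Step 2 — compute geometric multiplicities via the rank-nullity identity g(λ) = n − rank(A − λI):
  rank(A − (1)·I) = 2, so dim ker(A − (1)·I) = n − 2 = 1

Summary:
  λ = 1: algebraic multiplicity = 3, geometric multiplicity = 1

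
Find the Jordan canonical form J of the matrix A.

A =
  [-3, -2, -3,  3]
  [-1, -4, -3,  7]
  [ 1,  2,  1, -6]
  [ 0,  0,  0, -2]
J_3(-2) ⊕ J_1(-2)

The characteristic polynomial is
  det(x·I − A) = x^4 + 8*x^3 + 24*x^2 + 32*x + 16 = (x + 2)^4

Eigenvalues and multiplicities (the geometric multiplicity of λ is n − rank(A − λI), which equals the number of Jordan blocks for λ):
  λ = -2: algebraic multiplicity = 4, geometric multiplicity = 2

Determining the block sizes for each eigenvalue:
  λ = -2: with am = 4 and gm = 2, the partition is not yet determined (e.g. several partitions of 4 into 2 parts exist). Let N = A − (-2)·I. Computing rank(N^1) = 2, rank(N^2) = 1, rank(N^3) = 0; the number of blocks of size ≥ j is rank(N^{j−1}) − rank(N^j), giving [2, 1, 1]. So we have 1 block(s) of size 3, 1 block(s) of size 1 → block sizes [3, 1]

Assembling the blocks gives a Jordan form
J =
  [-2,  1,  0,  0]
  [ 0, -2,  1,  0]
  [ 0,  0, -2,  0]
  [ 0,  0,  0, -2]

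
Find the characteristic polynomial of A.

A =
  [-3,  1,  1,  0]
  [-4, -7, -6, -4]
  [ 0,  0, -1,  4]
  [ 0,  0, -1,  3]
x^4 + 8*x^3 + 6*x^2 - 40*x + 25

Expanding det(x·I − A) (e.g. by cofactor expansion or by noting that A is similar to its Jordan form J, which has the same characteristic polynomial as A) gives
  χ_A(x) = x^4 + 8*x^3 + 6*x^2 - 40*x + 25
which factors as (x - 1)^2*(x + 5)^2. The eigenvalues (with algebraic multiplicities) are λ = -5 with multiplicity 2, λ = 1 with multiplicity 2.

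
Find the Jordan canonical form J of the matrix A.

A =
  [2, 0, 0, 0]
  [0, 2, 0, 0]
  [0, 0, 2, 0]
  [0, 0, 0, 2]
J_1(2) ⊕ J_1(2) ⊕ J_1(2) ⊕ J_1(2)

The characteristic polynomial is
  det(x·I − A) = x^4 - 8*x^3 + 24*x^2 - 32*x + 16 = (x - 2)^4

Eigenvalues and multiplicities (the geometric multiplicity of λ is n − rank(A − λI), which equals the number of Jordan blocks for λ):
  λ = 2: algebraic multiplicity = 4, geometric multiplicity = 4

Determining the block sizes for each eigenvalue:
  λ = 2: gm = am = 4, so every block has size 1 → block sizes [1, 1, 1, 1]

Assembling the blocks gives a Jordan form
J =
  [2, 0, 0, 0]
  [0, 2, 0, 0]
  [0, 0, 2, 0]
  [0, 0, 0, 2]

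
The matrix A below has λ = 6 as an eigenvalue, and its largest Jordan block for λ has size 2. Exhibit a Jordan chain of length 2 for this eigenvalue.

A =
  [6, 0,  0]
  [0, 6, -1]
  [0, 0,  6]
A Jordan chain for λ = 6 of length 2:
v_1 = (0, -1, 0)ᵀ
v_2 = (0, 0, 1)ᵀ

Let N = A − (6)·I. We want v_2 with N^2 v_2 = 0 but N^1 v_2 ≠ 0; then v_{j-1} := N · v_j for j = 2, …, 2.

Pick v_2 = (0, 0, 1)ᵀ.
Then v_1 = N · v_2 = (0, -1, 0)ᵀ.

Sanity check: (A − (6)·I) v_1 = (0, 0, 0)ᵀ = 0. ✓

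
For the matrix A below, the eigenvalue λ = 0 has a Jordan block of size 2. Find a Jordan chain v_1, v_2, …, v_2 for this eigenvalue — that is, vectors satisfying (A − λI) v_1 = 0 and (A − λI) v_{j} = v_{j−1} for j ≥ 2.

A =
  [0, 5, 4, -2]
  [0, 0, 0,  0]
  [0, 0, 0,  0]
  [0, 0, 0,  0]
A Jordan chain for λ = 0 of length 2:
v_1 = (5, 0, 0, 0)ᵀ
v_2 = (0, 1, 0, 0)ᵀ

Let N = A − (0)·I. We want v_2 with N^2 v_2 = 0 but N^1 v_2 ≠ 0; then v_{j-1} := N · v_j for j = 2, …, 2.

Pick v_2 = (0, 1, 0, 0)ᵀ.
Then v_1 = N · v_2 = (5, 0, 0, 0)ᵀ.

Sanity check: (A − (0)·I) v_1 = (0, 0, 0, 0)ᵀ = 0. ✓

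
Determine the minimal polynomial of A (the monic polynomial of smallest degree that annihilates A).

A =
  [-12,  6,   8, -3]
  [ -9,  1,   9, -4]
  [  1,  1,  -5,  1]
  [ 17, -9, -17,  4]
x^4 + 12*x^3 + 48*x^2 + 64*x

The characteristic polynomial is χ_A(x) = x*(x + 4)^3, so the eigenvalues are known. The minimal polynomial is
  m_A(x) = Π_λ (x − λ)^{k_λ}
where k_λ is the size of the *largest* Jordan block for λ (equivalently, the smallest k with (A − λI)^k v = 0 for every generalised eigenvector v of λ).

  λ = -4: largest Jordan block has size 3, contributing (x + 4)^3
  λ = 0: largest Jordan block has size 1, contributing (x − 0)

So m_A(x) = x*(x + 4)^3 = x^4 + 12*x^3 + 48*x^2 + 64*x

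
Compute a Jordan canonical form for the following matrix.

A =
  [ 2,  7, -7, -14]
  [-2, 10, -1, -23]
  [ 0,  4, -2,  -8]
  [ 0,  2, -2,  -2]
J_3(2) ⊕ J_1(2)

The characteristic polynomial is
  det(x·I − A) = x^4 - 8*x^3 + 24*x^2 - 32*x + 16 = (x - 2)^4

Eigenvalues and multiplicities (the geometric multiplicity of λ is n − rank(A − λI), which equals the number of Jordan blocks for λ):
  λ = 2: algebraic multiplicity = 4, geometric multiplicity = 2

Determining the block sizes for each eigenvalue:
  λ = 2: with am = 4 and gm = 2, the partition is not yet determined (e.g. several partitions of 4 into 2 parts exist). Let N = A − (2)·I. Computing rank(N^1) = 2, rank(N^2) = 1, rank(N^3) = 0; the number of blocks of size ≥ j is rank(N^{j−1}) − rank(N^j), giving [2, 1, 1]. So we have 1 block(s) of size 3, 1 block(s) of size 1 → block sizes [3, 1]

Assembling the blocks gives a Jordan form
J =
  [2, 1, 0, 0]
  [0, 2, 1, 0]
  [0, 0, 2, 0]
  [0, 0, 0, 2]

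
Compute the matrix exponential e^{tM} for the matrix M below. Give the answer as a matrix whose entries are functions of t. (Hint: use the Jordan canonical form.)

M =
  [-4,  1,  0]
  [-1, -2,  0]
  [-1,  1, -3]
e^{tM} =
  [-t*exp(-3*t) + exp(-3*t), t*exp(-3*t), 0]
  [-t*exp(-3*t), t*exp(-3*t) + exp(-3*t), 0]
  [-t*exp(-3*t), t*exp(-3*t), exp(-3*t)]

Strategy: write M = P · J · P⁻¹ where J is a Jordan canonical form, so e^{tM} = P · e^{tJ} · P⁻¹, and e^{tJ} can be computed block-by-block.

M has Jordan form
J =
  [-3,  1,  0]
  [ 0, -3,  0]
  [ 0,  0, -3]
(up to reordering of blocks).

Per-block formulas:
  For a 2×2 Jordan block J_2(-3): exp(t · J_2(-3)) = e^(-3t)·(I + t·N), where N is the 2×2 nilpotent shift.
  For a 1×1 block at λ = -3: exp(t · [-3]) = [e^(-3t)].

After assembling e^{tJ} and conjugating by P, we get:

e^{tM} =
  [-t*exp(-3*t) + exp(-3*t), t*exp(-3*t), 0]
  [-t*exp(-3*t), t*exp(-3*t) + exp(-3*t), 0]
  [-t*exp(-3*t), t*exp(-3*t), exp(-3*t)]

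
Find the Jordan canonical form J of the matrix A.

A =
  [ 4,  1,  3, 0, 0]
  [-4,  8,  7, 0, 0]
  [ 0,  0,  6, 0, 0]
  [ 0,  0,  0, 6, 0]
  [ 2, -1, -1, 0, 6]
J_3(6) ⊕ J_1(6) ⊕ J_1(6)

The characteristic polynomial is
  det(x·I − A) = x^5 - 30*x^4 + 360*x^3 - 2160*x^2 + 6480*x - 7776 = (x - 6)^5

Eigenvalues and multiplicities (the geometric multiplicity of λ is n − rank(A − λI), which equals the number of Jordan blocks for λ):
  λ = 6: algebraic multiplicity = 5, geometric multiplicity = 3

Determining the block sizes for each eigenvalue:
  λ = 6: with am = 5 and gm = 3, the partition is not yet determined (e.g. several partitions of 5 into 3 parts exist). Let N = A − (6)·I. Computing rank(N^1) = 2, rank(N^2) = 1, rank(N^3) = 0; the number of blocks of size ≥ j is rank(N^{j−1}) − rank(N^j), giving [3, 1, 1]. So we have 1 block(s) of size 3, 2 block(s) of size 1 → block sizes [3, 1, 1]

Assembling the blocks gives a Jordan form
J =
  [6, 1, 0, 0, 0]
  [0, 6, 1, 0, 0]
  [0, 0, 6, 0, 0]
  [0, 0, 0, 6, 0]
  [0, 0, 0, 0, 6]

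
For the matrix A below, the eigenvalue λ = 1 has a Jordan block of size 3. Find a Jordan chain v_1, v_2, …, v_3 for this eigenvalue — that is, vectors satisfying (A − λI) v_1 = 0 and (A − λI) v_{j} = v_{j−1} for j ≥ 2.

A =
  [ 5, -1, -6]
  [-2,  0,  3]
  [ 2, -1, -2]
A Jordan chain for λ = 1 of length 3:
v_1 = (6, 0, 4)ᵀ
v_2 = (4, -2, 2)ᵀ
v_3 = (1, 0, 0)ᵀ

Let N = A − (1)·I. We want v_3 with N^3 v_3 = 0 but N^2 v_3 ≠ 0; then v_{j-1} := N · v_j for j = 3, …, 2.

Pick v_3 = (1, 0, 0)ᵀ.
Then v_2 = N · v_3 = (4, -2, 2)ᵀ.
Then v_1 = N · v_2 = (6, 0, 4)ᵀ.

Sanity check: (A − (1)·I) v_1 = (0, 0, 0)ᵀ = 0. ✓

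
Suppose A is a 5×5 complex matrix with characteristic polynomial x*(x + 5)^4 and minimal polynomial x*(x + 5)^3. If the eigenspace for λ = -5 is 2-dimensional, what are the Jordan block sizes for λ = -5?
Block sizes for λ = -5: [3, 1]

Step 1 — from the characteristic polynomial, algebraic multiplicity of λ = -5 is 4. From dim ker(A − (-5)·I) = 2, there are exactly 2 Jordan blocks for λ = -5.
Step 2 — from the minimal polynomial, the factor (x + 5)^3 tells us the largest block for λ = -5 has size 3.
Step 3 — with total size 4, 2 blocks, and largest block 3, the block sizes (in nonincreasing order) are [3, 1].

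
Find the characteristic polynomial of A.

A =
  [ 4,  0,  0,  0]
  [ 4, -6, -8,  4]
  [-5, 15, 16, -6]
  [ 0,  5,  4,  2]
x^4 - 16*x^3 + 96*x^2 - 256*x + 256

Expanding det(x·I − A) (e.g. by cofactor expansion or by noting that A is similar to its Jordan form J, which has the same characteristic polynomial as A) gives
  χ_A(x) = x^4 - 16*x^3 + 96*x^2 - 256*x + 256
which factors as (x - 4)^4. The eigenvalues (with algebraic multiplicities) are λ = 4 with multiplicity 4.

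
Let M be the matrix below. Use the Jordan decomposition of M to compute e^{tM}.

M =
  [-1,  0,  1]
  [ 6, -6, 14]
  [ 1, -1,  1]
e^{tM} =
  [t^2*exp(-2*t) + t*exp(-2*t) + exp(-2*t), -t^2*exp(-2*t)/2, 2*t^2*exp(-2*t) + t*exp(-2*t)]
  [-2*t^2*exp(-2*t) + 6*t*exp(-2*t), t^2*exp(-2*t) - 4*t*exp(-2*t) + exp(-2*t), -4*t^2*exp(-2*t) + 14*t*exp(-2*t)]
  [-t^2*exp(-2*t) + t*exp(-2*t), t^2*exp(-2*t)/2 - t*exp(-2*t), -2*t^2*exp(-2*t) + 3*t*exp(-2*t) + exp(-2*t)]

Strategy: write M = P · J · P⁻¹ where J is a Jordan canonical form, so e^{tM} = P · e^{tJ} · P⁻¹, and e^{tJ} can be computed block-by-block.

M has Jordan form
J =
  [-2,  1,  0]
  [ 0, -2,  1]
  [ 0,  0, -2]
(up to reordering of blocks).

Per-block formulas:
  For a 3×3 Jordan block J_3(-2): exp(t · J_3(-2)) = e^(-2t)·(I + t·N + (t^2/2)·N^2), where N is the 3×3 nilpotent shift.

After assembling e^{tJ} and conjugating by P, we get:

e^{tM} =
  [t^2*exp(-2*t) + t*exp(-2*t) + exp(-2*t), -t^2*exp(-2*t)/2, 2*t^2*exp(-2*t) + t*exp(-2*t)]
  [-2*t^2*exp(-2*t) + 6*t*exp(-2*t), t^2*exp(-2*t) - 4*t*exp(-2*t) + exp(-2*t), -4*t^2*exp(-2*t) + 14*t*exp(-2*t)]
  [-t^2*exp(-2*t) + t*exp(-2*t), t^2*exp(-2*t)/2 - t*exp(-2*t), -2*t^2*exp(-2*t) + 3*t*exp(-2*t) + exp(-2*t)]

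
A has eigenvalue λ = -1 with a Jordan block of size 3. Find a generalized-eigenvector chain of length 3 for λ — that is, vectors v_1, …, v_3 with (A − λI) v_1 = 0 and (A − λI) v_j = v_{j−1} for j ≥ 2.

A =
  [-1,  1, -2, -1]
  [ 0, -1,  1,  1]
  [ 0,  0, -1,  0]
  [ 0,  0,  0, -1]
A Jordan chain for λ = -1 of length 3:
v_1 = (1, 0, 0, 0)ᵀ
v_2 = (-2, 1, 0, 0)ᵀ
v_3 = (0, 0, 1, 0)ᵀ

Let N = A − (-1)·I. We want v_3 with N^3 v_3 = 0 but N^2 v_3 ≠ 0; then v_{j-1} := N · v_j for j = 3, …, 2.

Pick v_3 = (0, 0, 1, 0)ᵀ.
Then v_2 = N · v_3 = (-2, 1, 0, 0)ᵀ.
Then v_1 = N · v_2 = (1, 0, 0, 0)ᵀ.

Sanity check: (A − (-1)·I) v_1 = (0, 0, 0, 0)ᵀ = 0. ✓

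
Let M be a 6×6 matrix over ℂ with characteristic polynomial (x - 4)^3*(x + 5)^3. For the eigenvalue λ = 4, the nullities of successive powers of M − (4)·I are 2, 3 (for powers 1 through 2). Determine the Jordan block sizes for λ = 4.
Block sizes for λ = 4: [2, 1]

From the dimensions of kernels of powers, the number of Jordan blocks of size at least j is d_j − d_{j−1} where d_j = dim ker(N^j) (with d_0 = 0). Computing the differences gives [2, 1].
The number of blocks of size exactly k is (#blocks of size ≥ k) − (#blocks of size ≥ k + 1), so the partition is: 1 block(s) of size 1, 1 block(s) of size 2.
In nonincreasing order the block sizes are [2, 1].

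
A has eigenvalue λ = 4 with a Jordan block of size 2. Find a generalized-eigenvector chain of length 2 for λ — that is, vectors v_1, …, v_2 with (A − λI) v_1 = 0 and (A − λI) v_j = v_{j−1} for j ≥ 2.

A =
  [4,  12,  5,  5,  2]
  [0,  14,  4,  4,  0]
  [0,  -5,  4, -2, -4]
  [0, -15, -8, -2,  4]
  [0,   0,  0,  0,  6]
A Jordan chain for λ = 4 of length 2:
v_1 = (-1, 0, 0, 0, 0)ᵀ
v_2 = (0, 2, 0, -5, 0)ᵀ

Let N = A − (4)·I. We want v_2 with N^2 v_2 = 0 but N^1 v_2 ≠ 0; then v_{j-1} := N · v_j for j = 2, …, 2.

Pick v_2 = (0, 2, 0, -5, 0)ᵀ.
Then v_1 = N · v_2 = (-1, 0, 0, 0, 0)ᵀ.

Sanity check: (A − (4)·I) v_1 = (0, 0, 0, 0, 0)ᵀ = 0. ✓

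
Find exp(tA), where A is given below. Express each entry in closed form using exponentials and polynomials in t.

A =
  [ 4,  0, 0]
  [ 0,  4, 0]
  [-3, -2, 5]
e^{tA} =
  [exp(4*t), 0, 0]
  [0, exp(4*t), 0]
  [-3*exp(5*t) + 3*exp(4*t), -2*exp(5*t) + 2*exp(4*t), exp(5*t)]

Strategy: write A = P · J · P⁻¹ where J is a Jordan canonical form, so e^{tA} = P · e^{tJ} · P⁻¹, and e^{tJ} can be computed block-by-block.

A has Jordan form
J =
  [4, 0, 0]
  [0, 4, 0]
  [0, 0, 5]
(up to reordering of blocks).

Per-block formulas:
  For a 1×1 block at λ = 4: exp(t · [4]) = [e^(4t)].
  For a 1×1 block at λ = 5: exp(t · [5]) = [e^(5t)].

After assembling e^{tJ} and conjugating by P, we get:

e^{tA} =
  [exp(4*t), 0, 0]
  [0, exp(4*t), 0]
  [-3*exp(5*t) + 3*exp(4*t), -2*exp(5*t) + 2*exp(4*t), exp(5*t)]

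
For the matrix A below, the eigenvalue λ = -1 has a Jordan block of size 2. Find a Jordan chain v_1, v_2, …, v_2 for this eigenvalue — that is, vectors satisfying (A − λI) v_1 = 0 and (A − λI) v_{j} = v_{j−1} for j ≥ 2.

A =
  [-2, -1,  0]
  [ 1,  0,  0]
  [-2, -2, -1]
A Jordan chain for λ = -1 of length 2:
v_1 = (-1, 1, -2)ᵀ
v_2 = (1, 0, 0)ᵀ

Let N = A − (-1)·I. We want v_2 with N^2 v_2 = 0 but N^1 v_2 ≠ 0; then v_{j-1} := N · v_j for j = 2, …, 2.

Pick v_2 = (1, 0, 0)ᵀ.
Then v_1 = N · v_2 = (-1, 1, -2)ᵀ.

Sanity check: (A − (-1)·I) v_1 = (0, 0, 0)ᵀ = 0. ✓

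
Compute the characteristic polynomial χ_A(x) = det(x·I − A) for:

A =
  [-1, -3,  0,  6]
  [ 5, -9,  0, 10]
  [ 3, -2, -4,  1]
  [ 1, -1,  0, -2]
x^4 + 16*x^3 + 96*x^2 + 256*x + 256

Expanding det(x·I − A) (e.g. by cofactor expansion or by noting that A is similar to its Jordan form J, which has the same characteristic polynomial as A) gives
  χ_A(x) = x^4 + 16*x^3 + 96*x^2 + 256*x + 256
which factors as (x + 4)^4. The eigenvalues (with algebraic multiplicities) are λ = -4 with multiplicity 4.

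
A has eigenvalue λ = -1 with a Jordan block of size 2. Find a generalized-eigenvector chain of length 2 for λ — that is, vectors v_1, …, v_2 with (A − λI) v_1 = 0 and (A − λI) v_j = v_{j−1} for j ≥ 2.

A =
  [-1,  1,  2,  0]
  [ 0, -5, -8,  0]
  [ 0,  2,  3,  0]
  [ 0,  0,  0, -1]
A Jordan chain for λ = -1 of length 2:
v_1 = (1, -4, 2, 0)ᵀ
v_2 = (0, 1, 0, 0)ᵀ

Let N = A − (-1)·I. We want v_2 with N^2 v_2 = 0 but N^1 v_2 ≠ 0; then v_{j-1} := N · v_j for j = 2, …, 2.

Pick v_2 = (0, 1, 0, 0)ᵀ.
Then v_1 = N · v_2 = (1, -4, 2, 0)ᵀ.

Sanity check: (A − (-1)·I) v_1 = (0, 0, 0, 0)ᵀ = 0. ✓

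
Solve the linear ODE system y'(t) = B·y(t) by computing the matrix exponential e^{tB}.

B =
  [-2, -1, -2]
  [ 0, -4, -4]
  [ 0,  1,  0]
e^{tB} =
  [exp(-2*t), -t*exp(-2*t), -2*t*exp(-2*t)]
  [0, -2*t*exp(-2*t) + exp(-2*t), -4*t*exp(-2*t)]
  [0, t*exp(-2*t), 2*t*exp(-2*t) + exp(-2*t)]

Strategy: write B = P · J · P⁻¹ where J is a Jordan canonical form, so e^{tB} = P · e^{tJ} · P⁻¹, and e^{tJ} can be computed block-by-block.

B has Jordan form
J =
  [-2,  1,  0]
  [ 0, -2,  0]
  [ 0,  0, -2]
(up to reordering of blocks).

Per-block formulas:
  For a 2×2 Jordan block J_2(-2): exp(t · J_2(-2)) = e^(-2t)·(I + t·N), where N is the 2×2 nilpotent shift.
  For a 1×1 block at λ = -2: exp(t · [-2]) = [e^(-2t)].

After assembling e^{tJ} and conjugating by P, we get:

e^{tB} =
  [exp(-2*t), -t*exp(-2*t), -2*t*exp(-2*t)]
  [0, -2*t*exp(-2*t) + exp(-2*t), -4*t*exp(-2*t)]
  [0, t*exp(-2*t), 2*t*exp(-2*t) + exp(-2*t)]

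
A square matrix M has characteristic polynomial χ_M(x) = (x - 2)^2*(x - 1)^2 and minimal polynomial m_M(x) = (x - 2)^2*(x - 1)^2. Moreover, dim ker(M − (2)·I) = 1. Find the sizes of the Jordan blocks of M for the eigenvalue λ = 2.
Block sizes for λ = 2: [2]

Step 1 — from the characteristic polynomial, algebraic multiplicity of λ = 2 is 2. From dim ker(M − (2)·I) = 1, there are exactly 1 Jordan blocks for λ = 2.
Step 2 — from the minimal polynomial, the factor (x − 2)^2 tells us the largest block for λ = 2 has size 2.
Step 3 — with total size 2, 1 blocks, and largest block 2, the block sizes (in nonincreasing order) are [2].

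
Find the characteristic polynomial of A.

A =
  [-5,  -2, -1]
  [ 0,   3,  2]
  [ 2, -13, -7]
x^3 + 9*x^2 + 27*x + 27

Expanding det(x·I − A) (e.g. by cofactor expansion or by noting that A is similar to its Jordan form J, which has the same characteristic polynomial as A) gives
  χ_A(x) = x^3 + 9*x^2 + 27*x + 27
which factors as (x + 3)^3. The eigenvalues (with algebraic multiplicities) are λ = -3 with multiplicity 3.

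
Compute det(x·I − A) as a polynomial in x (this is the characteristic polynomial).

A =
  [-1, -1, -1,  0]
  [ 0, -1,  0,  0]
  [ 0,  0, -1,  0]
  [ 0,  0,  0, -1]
x^4 + 4*x^3 + 6*x^2 + 4*x + 1

Expanding det(x·I − A) (e.g. by cofactor expansion or by noting that A is similar to its Jordan form J, which has the same characteristic polynomial as A) gives
  χ_A(x) = x^4 + 4*x^3 + 6*x^2 + 4*x + 1
which factors as (x + 1)^4. The eigenvalues (with algebraic multiplicities) are λ = -1 with multiplicity 4.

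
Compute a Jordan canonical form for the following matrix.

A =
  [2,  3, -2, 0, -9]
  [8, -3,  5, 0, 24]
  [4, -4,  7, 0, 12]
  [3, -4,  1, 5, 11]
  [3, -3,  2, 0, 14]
J_3(5) ⊕ J_2(5)

The characteristic polynomial is
  det(x·I − A) = x^5 - 25*x^4 + 250*x^3 - 1250*x^2 + 3125*x - 3125 = (x - 5)^5

Eigenvalues and multiplicities (the geometric multiplicity of λ is n − rank(A − λI), which equals the number of Jordan blocks for λ):
  λ = 5: algebraic multiplicity = 5, geometric multiplicity = 2

Determining the block sizes for each eigenvalue:
  λ = 5: with am = 5 and gm = 2, the partition is not yet determined (e.g. several partitions of 5 into 2 parts exist). Let N = A − (5)·I. Computing rank(N^1) = 3, rank(N^2) = 1, rank(N^3) = 0; the number of blocks of size ≥ j is rank(N^{j−1}) − rank(N^j), giving [2, 2, 1]. So we have 1 block(s) of size 3, 1 block(s) of size 2 → block sizes [3, 2]

Assembling the blocks gives a Jordan form
J =
  [5, 1, 0, 0, 0]
  [0, 5, 1, 0, 0]
  [0, 0, 5, 0, 0]
  [0, 0, 0, 5, 1]
  [0, 0, 0, 0, 5]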